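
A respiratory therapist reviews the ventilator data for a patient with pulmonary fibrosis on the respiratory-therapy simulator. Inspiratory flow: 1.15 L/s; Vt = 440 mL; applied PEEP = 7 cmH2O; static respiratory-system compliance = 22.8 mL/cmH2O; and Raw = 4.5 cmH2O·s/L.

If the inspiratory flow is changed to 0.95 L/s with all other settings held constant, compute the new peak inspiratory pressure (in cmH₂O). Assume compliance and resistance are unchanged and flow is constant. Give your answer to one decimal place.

PIP = Vt/C + R·V̇ + PEEP (constant-flow equation of motion).
Only the resistive term changes: ΔPIP = R × ΔV̇ = 4.5 × (0.95 − 1.15) = 4.5 × -0.2 = -0.9 cmH2O.
Original PIP = 440/22.8 + 4.5×1.15 + 7 = 31.473 cmH2O; new PIP = 31.473 + (-0.9) = 30.573 cmH2O.

30.6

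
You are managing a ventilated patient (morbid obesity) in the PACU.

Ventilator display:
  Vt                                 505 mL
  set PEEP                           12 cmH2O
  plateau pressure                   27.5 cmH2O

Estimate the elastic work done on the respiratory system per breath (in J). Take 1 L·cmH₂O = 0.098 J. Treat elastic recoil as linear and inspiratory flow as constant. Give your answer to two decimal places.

Elastic work ≈ ½ × (Pplat − PEEP) × Vt = 0.5 × (27.5 − 12) × 0.505 L = 0.5 × 15.5 × 0.505 = 3.914 L·cmH2O.
× 0.098 J/(L·cmH2O) → 0.3836 J.

0.38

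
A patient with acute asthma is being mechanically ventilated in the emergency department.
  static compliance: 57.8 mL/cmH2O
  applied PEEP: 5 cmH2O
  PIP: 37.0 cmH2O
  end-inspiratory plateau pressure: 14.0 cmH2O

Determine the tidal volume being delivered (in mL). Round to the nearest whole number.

520

Vt = Cstat × (Pplat − PEEP) = 57.8 × (14.0 − 5) = 57.8 × 9.0 = 520.2 mL.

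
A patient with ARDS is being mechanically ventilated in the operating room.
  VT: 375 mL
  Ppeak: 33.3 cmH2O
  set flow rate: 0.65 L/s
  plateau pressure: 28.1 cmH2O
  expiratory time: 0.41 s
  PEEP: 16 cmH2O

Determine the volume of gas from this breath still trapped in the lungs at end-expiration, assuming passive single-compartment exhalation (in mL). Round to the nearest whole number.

R = (PIP − Pplat)/V̇ = (33.3 − 28.1) / 0.65 = 5.2/0.65 = 8.0 cmH2O·s/L.
C = Vt/(Pplat − PEEP) = 375.0 / (28.1 − 16) = 375.0/12.1 = 30.992 mL/cmH2O.
τ = R × C = 8.0 × 0.03099 L/cmH2O = 0.2479 s.
Fraction remaining = e^(−Te/τ) = e^(−0.41/0.2479) = 0.1913.
Trapped volume = 375.0 × 0.1913 = 71.738 mL.

72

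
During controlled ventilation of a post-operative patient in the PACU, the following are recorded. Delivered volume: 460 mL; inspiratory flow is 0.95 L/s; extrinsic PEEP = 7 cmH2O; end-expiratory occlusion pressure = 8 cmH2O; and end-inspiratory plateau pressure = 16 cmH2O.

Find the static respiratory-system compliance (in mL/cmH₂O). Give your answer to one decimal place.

57.5

End-expiratory occlusion gives total PEEP = 8 cmH2O (intrinsic PEEP = 8 − 7 = 1). Use total PEEP for the elastic gradient.
Cstat = Vt / (Pplat − PEEPtotal) = 460 / (16 − 8) = 460 / 8.0 = 57.5 mL/cmH2O.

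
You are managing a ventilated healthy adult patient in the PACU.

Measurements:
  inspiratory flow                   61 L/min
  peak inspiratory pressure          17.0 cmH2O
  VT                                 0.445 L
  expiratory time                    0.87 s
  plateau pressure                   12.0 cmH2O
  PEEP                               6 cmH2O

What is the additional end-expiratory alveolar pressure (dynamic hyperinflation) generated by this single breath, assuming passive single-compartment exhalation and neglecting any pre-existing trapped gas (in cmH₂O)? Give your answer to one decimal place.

0.6

Flow: 61 L/min ÷ 60 = 1.0167 L/s.
R = (PIP − Pplat)/V̇ = (17.0 − 12.0) / 1.0167 = 5.0/1.0167 = 4.918 cmH2O·s/L.
C = Vt/(Pplat − PEEP) = 445.0 / (12.0 − 6) = 445.0/6.0 = 74.167 mL/cmH2O.
τ = R × C = 4.918 × 0.07417 L/cmH2O = 0.3648 s.
Fraction remaining = e^(−Te/τ) = e^(−0.87/0.3648) = 0.0921; trapped volume = 445.0 × 0.0921 = 40.985 mL.
Additional alveolar pressure from trapping ≈ V_trapped / C = 40.985 / 74.167 = 0.5526 cmH2O.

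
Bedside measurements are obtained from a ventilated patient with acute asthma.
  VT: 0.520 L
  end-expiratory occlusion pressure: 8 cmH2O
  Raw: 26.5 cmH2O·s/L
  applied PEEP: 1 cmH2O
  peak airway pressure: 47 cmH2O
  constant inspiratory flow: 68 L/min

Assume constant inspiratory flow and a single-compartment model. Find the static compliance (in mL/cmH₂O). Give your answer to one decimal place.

Flow: 68 L/min ÷ 60 = 1.1333 L/s.
Total PEEP = 8 cmH2O (set 1 + intrinsic 7); this is the baseline alveolar pressure.
Equation of motion (constant flow): PIP = Vt/C + R·V̇ + PEEP.
Vt/C = PIP − R·V̇ − PEEP = 47 − 26.5×1.1333 − 8 = 47 − 30.032 − 8 = 8.968 cmH2O.
C = Vt / 8.968 = 520 / 8.968 = 57.984 mL/cmH2O.

58.0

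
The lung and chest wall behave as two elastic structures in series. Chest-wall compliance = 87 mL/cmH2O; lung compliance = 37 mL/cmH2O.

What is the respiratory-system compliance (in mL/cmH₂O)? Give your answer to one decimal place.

26.0

Lung and chest wall are elastances in series: 1/Crs = 1/CL + 1/Ccw.
1/Crs = 1/37 + 1/87 = 0.03852.
Crs = 25.961 mL/cmH2O.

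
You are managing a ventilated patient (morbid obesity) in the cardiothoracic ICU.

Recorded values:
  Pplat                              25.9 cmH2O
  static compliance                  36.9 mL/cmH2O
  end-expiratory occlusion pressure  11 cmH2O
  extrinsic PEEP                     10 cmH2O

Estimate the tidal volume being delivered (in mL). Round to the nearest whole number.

550

End-expiratory occlusion gives total PEEP = 11 cmH2O (intrinsic PEEP = 11 − 10 = 1). Use total PEEP for the elastic gradient.
Vt = Cstat × (Pplat − PEEPtotal) = 36.9 × (25.9 − 11) = 36.9 × 14.9 = 549.81 mL.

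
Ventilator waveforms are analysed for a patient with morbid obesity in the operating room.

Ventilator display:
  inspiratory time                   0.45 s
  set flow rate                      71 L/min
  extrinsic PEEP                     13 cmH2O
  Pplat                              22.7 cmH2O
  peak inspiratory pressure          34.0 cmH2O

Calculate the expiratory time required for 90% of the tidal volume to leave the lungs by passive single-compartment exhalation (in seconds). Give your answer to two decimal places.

Flow: 71 L/min ÷ 60 = 1.1833 L/s.
Vt = flow × Ti = 1.1833 L/s × 0.45 s × 1000 mL/L = 532.49 mL.
R = (PIP − Pplat)/V̇ = (34.0 − 22.7) / 1.1833 = 11.3/1.1833 = 9.55 cmH2O·s/L.
C = Vt/(Pplat − PEEP) = 532.49 / (22.7 − 13) = 532.49/9.7 = 54.896 mL/cmH2O.
τ = R × C = 9.55 × 0.0549 L/cmH2O = 0.5243 s.
t = −τ·ln(1 − 0.90) = −0.5243·ln(0.1) = 1.207 s.

1.21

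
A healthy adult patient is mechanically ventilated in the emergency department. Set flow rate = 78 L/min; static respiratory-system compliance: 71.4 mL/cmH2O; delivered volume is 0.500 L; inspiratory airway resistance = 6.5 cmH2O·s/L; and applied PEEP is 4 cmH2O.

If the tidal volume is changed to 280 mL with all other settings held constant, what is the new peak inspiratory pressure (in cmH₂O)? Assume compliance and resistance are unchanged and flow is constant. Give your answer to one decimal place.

16.4

Flow: 78 L/min ÷ 60 = 1.3 L/s.
PIP = Vt/C + R·V̇ + PEEP (constant-flow equation of motion).
Only the elastic term changes: ΔPIP = ΔVt / C = (280 − 500) / 71.4 = -3.081 cmH2O.
Original PIP = 500/71.4 + 6.5×1.3 + 4 = 19.453 cmH2O; new PIP = 19.453 + (-3.081) = 16.372 cmH2O.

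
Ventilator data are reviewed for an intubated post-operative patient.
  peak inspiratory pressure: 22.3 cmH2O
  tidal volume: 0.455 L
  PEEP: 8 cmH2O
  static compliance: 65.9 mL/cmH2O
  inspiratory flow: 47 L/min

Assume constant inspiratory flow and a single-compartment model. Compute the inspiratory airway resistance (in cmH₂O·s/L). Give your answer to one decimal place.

9.4

Flow: 47 L/min ÷ 60 = 0.7833 L/s.
Equation of motion (constant flow): PIP = Vt/C + R·V̇ + PEEP.
R·V̇ = PIP − Vt/C − PEEP = 22.3 − 455/65.9 − 8 = 22.3 − 6.904 − 8 = 7.396 cmH2O.
R = 7.396 / 0.7833 = 9.442 cmH2O·s/L.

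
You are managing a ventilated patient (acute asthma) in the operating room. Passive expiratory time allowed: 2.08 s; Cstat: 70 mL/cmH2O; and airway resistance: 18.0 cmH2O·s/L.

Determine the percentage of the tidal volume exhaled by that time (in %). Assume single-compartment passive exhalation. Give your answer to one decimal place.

τ = R × C = 18.0 × 70 mL/cmH2O = 18.0 × 0.070 L/cmH2O = 1.26 s.
Passive exhalation: V(t)/V₀ = e^(−t/τ) = e^(−2.08/1.26) = 0.1919.
Fraction exhaled = 1 − 0.1919 = 0.8081 → 80.81%.

80.8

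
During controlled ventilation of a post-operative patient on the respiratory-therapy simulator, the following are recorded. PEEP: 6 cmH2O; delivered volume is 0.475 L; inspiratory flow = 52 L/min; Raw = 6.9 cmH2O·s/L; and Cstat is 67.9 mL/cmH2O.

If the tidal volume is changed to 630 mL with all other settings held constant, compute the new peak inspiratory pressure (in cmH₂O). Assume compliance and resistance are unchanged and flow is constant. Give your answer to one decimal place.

21.3

Flow: 52 L/min ÷ 60 = 0.8667 L/s.
PIP = Vt/C + R·V̇ + PEEP (constant-flow equation of motion).
Only the elastic term changes: ΔPIP = ΔVt / C = (630 − 475) / 67.9 = 2.283 cmH2O.
Original PIP = 475/67.9 + 6.9×0.8667 + 6 = 18.976 cmH2O; new PIP = 18.976 + (2.283) = 21.259 cmH2O.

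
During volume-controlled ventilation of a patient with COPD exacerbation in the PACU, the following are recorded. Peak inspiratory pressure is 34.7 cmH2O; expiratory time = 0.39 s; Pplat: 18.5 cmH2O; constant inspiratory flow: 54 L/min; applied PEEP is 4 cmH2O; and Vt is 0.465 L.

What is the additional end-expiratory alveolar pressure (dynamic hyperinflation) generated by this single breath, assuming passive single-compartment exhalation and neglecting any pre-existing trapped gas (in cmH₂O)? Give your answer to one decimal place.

Flow: 54 L/min ÷ 60 = 0.9 L/s.
R = (PIP − Pplat)/V̇ = (34.7 − 18.5) / 0.9 = 16.2/0.9 = 18.0 cmH2O·s/L.
C = Vt/(Pplat − PEEP) = 465.0 / (18.5 − 4) = 465.0/14.5 = 32.069 mL/cmH2O.
τ = R × C = 18.0 × 0.03207 L/cmH2O = 0.5773 s.
Fraction remaining = e^(−Te/τ) = e^(−0.39/0.5773) = 0.5089; trapped volume = 465.0 × 0.5089 = 236.64 mL.
Additional alveolar pressure from trapping ≈ V_trapped / C = 236.64 / 32.069 = 7.379 cmH2O.

7.4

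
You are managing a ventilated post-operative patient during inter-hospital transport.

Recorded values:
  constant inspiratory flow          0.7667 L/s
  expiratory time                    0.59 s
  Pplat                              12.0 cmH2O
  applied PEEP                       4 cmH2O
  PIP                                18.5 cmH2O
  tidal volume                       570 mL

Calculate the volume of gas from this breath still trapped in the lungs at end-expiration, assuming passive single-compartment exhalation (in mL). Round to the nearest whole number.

R = (PIP − Pplat)/V̇ = (18.5 − 12.0) / 0.7667 = 6.5/0.7667 = 8.478 cmH2O·s/L.
C = Vt/(Pplat − PEEP) = 570.0 / (12.0 − 4) = 570.0/8.0 = 71.25 mL/cmH2O.
τ = R × C = 8.478 × 0.07125 L/cmH2O = 0.6041 s.
Fraction remaining = e^(−Te/τ) = e^(−0.59/0.6041) = 0.3766.
Trapped volume = 570.0 × 0.3766 = 214.66 mL.

215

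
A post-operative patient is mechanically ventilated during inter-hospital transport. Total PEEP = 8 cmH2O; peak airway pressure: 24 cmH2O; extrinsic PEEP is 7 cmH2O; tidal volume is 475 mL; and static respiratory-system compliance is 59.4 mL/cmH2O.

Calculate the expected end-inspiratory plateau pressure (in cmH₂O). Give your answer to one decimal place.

End-expiratory occlusion gives total PEEP = 8 cmH2O (intrinsic PEEP = 8 − 7 = 1). Use total PEEP for the elastic gradient.
Pplat = PEEPtotal + Vt / Cstat = 8 + 475 / 59.4 = 8 + 7.997 = 15.997 cmH2O.

16.0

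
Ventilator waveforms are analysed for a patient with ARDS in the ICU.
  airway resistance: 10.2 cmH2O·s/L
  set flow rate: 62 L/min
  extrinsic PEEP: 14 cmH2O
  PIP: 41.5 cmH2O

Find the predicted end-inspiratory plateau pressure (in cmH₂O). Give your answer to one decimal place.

31.0

Flow: 62 L/min ÷ 60 = 1.0333 L/s.
Pplat = PIP − Raw × flow = 41.5 − 10.2 × 1.0333 = 41.5 − 10.54 = 30.96 cmH2O.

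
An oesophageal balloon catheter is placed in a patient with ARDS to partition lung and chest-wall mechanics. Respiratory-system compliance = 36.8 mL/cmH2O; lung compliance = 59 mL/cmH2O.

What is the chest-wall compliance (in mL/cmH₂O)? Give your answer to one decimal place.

97.8

1/Ccw = 1/Crs − 1/CL.
1/Ccw = 1/36.8 − 1/59 = 0.01022.
Ccw = 97.847 mL/cmH2O.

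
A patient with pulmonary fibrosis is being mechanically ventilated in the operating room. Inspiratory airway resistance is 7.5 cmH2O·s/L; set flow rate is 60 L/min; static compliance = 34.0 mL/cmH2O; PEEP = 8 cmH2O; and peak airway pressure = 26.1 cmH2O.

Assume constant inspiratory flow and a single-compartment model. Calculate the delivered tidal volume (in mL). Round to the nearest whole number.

Flow: 60 L/min ÷ 60 = 1 L/s.
Equation of motion (constant flow): PIP = Vt/C + R·V̇ + PEEP.
Vt/C = PIP − R·V̇ − PEEP = 26.1 − 7.5 − 8 = 10.6 cmH2O.
Vt = C × 10.6 = 34.0 × 10.6 = 360.4 mL.

360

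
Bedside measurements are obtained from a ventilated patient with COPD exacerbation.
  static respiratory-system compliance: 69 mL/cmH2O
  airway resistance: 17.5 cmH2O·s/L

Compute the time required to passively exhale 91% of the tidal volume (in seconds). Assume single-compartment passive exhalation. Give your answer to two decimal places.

2.91

τ = R × C = 17.5 × 69 mL/cmH2O = 17.5 × 0.069 L/cmH2O = 1.208 s.
Exhaled fraction f = 1 − e^(−t/τ) → t = −τ·ln(1 − f) = −1.208·ln(0.09) = 2.909 s.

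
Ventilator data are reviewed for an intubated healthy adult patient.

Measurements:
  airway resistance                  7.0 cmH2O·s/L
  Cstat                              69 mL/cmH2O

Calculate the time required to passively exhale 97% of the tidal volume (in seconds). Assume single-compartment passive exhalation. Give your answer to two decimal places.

1.69

τ = R × C = 7.0 × 69 mL/cmH2O = 7.0 × 0.069 L/cmH2O = 0.483 s.
Exhaled fraction f = 1 − e^(−t/τ) → t = −τ·ln(1 − f) = −0.483·ln(0.03) = 1.694 s.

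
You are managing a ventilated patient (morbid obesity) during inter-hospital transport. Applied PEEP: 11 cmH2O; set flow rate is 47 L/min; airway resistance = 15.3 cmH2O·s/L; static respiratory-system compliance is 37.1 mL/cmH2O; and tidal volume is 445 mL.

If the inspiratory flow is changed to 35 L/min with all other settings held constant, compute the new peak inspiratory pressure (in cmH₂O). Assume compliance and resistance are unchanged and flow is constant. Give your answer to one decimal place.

Flow: 47 L/min ÷ 60 = 0.7833 L/s.
New flow: 35 L/min ÷ 60 = 0.5833 L/s.
PIP = Vt/C + R·V̇ + PEEP (constant-flow equation of motion).
Only the resistive term changes: ΔPIP = R × ΔV̇ = 15.3 × (0.5833 − 0.7833) = 15.3 × -0.2 = -3.06 cmH2O.
Original PIP = 445/37.1 + 15.3×0.7833 + 11 = 34.979 cmH2O; new PIP = 34.979 + (-3.06) = 31.919 cmH2O.

31.9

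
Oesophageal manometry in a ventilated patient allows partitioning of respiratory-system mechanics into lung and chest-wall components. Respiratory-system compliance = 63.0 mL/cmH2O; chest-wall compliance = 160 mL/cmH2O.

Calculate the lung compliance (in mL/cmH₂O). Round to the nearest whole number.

104

1/CL = 1/Crs − 1/Ccw.
1/CL = 1/63.0 − 1/160 = 0.009623.
CL = 103.92 mL/cmH2O.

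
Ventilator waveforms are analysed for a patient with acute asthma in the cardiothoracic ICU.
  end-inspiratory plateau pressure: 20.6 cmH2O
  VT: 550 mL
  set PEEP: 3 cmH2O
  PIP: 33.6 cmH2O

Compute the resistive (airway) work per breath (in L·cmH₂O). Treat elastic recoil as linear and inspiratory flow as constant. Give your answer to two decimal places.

With constant inspiratory flow the resistive pressure is constant at PIP − Pplat = 33.6 − 20.6 = 13.0 cmH2O, so resistive work = 13.0 × 0.550 = 7.15 L·cmH2O.

7.15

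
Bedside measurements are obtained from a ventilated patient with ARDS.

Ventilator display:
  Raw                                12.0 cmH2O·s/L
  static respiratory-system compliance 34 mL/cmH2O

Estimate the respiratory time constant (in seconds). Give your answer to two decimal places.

τ = R × C = 12.0 × 34 mL/cmH2O = 12.0 × 0.034 L/cmH2O = 0.408 s.

0.41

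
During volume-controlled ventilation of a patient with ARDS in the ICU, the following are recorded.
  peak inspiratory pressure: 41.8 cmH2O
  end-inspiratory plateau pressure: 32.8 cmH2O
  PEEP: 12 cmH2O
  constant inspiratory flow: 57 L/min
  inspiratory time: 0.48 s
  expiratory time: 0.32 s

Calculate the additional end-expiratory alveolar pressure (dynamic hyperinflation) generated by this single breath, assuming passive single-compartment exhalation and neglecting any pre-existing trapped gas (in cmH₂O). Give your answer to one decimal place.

4.5

Flow: 57 L/min ÷ 60 = 0.95 L/s.
Vt = flow × Ti = 0.95 L/s × 0.48 s × 1000 mL/L = 456.0 mL.
R = (PIP − Pplat)/V̇ = (41.8 − 32.8) / 0.95 = 9.0/0.95 = 9.474 cmH2O·s/L.
C = Vt/(Pplat − PEEP) = 456.0 / (32.8 − 12) = 456.0/20.8 = 21.923 mL/cmH2O.
τ = R × C = 9.474 × 0.02192 L/cmH2O = 0.2077 s.
Fraction remaining = e^(−Te/τ) = e^(−0.32/0.2077) = 0.2142; trapped volume = 456.0 × 0.2142 = 97.675 mL.
Additional alveolar pressure from trapping ≈ V_trapped / C = 97.675 / 21.923 = 4.455 cmH2O.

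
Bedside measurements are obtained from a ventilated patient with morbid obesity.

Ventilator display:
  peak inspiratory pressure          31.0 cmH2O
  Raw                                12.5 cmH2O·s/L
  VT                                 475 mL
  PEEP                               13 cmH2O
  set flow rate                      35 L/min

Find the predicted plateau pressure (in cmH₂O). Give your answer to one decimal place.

Flow: 35 L/min ÷ 60 = 0.5833 L/s.
Pplat = PIP − Raw × flow = 31.0 − 12.5 × 0.5833 = 31.0 − 7.291 = 23.709 cmH2O.

23.7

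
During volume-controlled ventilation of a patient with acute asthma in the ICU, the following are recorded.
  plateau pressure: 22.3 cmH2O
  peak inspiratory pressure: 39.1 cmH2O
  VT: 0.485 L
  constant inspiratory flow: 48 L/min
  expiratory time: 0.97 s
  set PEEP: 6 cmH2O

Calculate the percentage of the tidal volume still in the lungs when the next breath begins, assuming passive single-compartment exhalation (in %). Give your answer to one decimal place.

Flow: 48 L/min ÷ 60 = 0.8 L/s.
R = (PIP − Pplat)/V̇ = (39.1 − 22.3) / 0.8 = 16.8/0.8 = 21.0 cmH2O·s/L.
C = Vt/(Pplat − PEEP) = 485.0 / (22.3 − 6) = 485.0/16.3 = 29.755 mL/cmH2O.
τ = R × C = 21.0 × 0.02976 L/cmH2O = 0.625 s.
Fraction remaining at end-expiration = e^(−Te/τ) = e^(−0.97/0.625) = 0.2118 → 21.18%.

21.2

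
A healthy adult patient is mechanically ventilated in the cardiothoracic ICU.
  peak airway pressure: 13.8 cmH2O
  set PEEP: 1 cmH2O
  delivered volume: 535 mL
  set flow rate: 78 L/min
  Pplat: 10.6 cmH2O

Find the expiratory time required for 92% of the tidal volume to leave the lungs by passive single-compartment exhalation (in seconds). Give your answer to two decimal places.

Flow: 78 L/min ÷ 60 = 1.3 L/s.
R = (PIP − Pplat)/V̇ = (13.8 − 10.6) / 1.3 = 3.2/1.3 = 2.462 cmH2O·s/L.
C = Vt/(Pplat − PEEP) = 535.0 / (10.6 − 1) = 535.0/9.6 = 55.729 mL/cmH2O.
τ = R × C = 2.462 × 0.05573 L/cmH2O = 0.1372 s.
t = −τ·ln(1 − 0.92) = −0.1372·ln(0.08) = 0.3465 s.

0.35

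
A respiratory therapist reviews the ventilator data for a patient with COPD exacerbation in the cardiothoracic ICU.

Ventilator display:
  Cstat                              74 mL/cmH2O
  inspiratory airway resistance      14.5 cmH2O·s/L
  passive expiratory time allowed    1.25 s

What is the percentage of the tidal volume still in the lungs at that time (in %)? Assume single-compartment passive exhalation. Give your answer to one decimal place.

τ = R × C = 14.5 × 74 mL/cmH2O = 14.5 × 0.074 L/cmH2O = 1.073 s.
Passive exhalation: V(t)/V₀ = e^(−t/τ) = e^(−1.25/1.073) = 0.3119.
Fraction remaining = 0.3119 → 31.19%.

31.2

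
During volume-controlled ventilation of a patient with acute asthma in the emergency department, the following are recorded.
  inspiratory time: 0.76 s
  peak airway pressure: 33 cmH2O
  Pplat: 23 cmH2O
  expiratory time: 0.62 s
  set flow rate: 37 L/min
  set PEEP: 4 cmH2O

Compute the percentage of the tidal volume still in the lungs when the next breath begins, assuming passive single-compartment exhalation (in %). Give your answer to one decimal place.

21.2

Flow: 37 L/min ÷ 60 = 0.6167 L/s.
Vt = flow × Ti = 0.6167 L/s × 0.76 s × 1000 mL/L = 468.69 mL.
R = (PIP − Pplat)/V̇ = (33 − 23) / 0.6167 = 10.0/0.6167 = 16.215 cmH2O·s/L.
C = Vt/(Pplat − PEEP) = 468.69 / (23 − 4) = 468.69/19.0 = 24.668 mL/cmH2O.
τ = R × C = 16.215 × 0.02467 L/cmH2O = 0.4 s.
Fraction remaining at end-expiration = e^(−Te/τ) = e^(−0.62/0.4) = 0.2122 → 21.22%.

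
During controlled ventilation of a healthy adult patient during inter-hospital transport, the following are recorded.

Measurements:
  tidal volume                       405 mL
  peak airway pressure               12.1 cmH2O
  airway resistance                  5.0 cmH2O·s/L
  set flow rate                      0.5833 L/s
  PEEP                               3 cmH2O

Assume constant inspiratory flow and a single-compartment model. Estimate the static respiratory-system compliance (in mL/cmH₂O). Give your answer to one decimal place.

65.5

Equation of motion (constant flow): PIP = Vt/C + R·V̇ + PEEP.
Vt/C = PIP − R·V̇ − PEEP = 12.1 − 5.0×0.5833 − 3 = 12.1 − 2.917 − 3 = 6.183 cmH2O.
C = Vt / 6.183 = 405 / 6.183 = 65.502 mL/cmH2O.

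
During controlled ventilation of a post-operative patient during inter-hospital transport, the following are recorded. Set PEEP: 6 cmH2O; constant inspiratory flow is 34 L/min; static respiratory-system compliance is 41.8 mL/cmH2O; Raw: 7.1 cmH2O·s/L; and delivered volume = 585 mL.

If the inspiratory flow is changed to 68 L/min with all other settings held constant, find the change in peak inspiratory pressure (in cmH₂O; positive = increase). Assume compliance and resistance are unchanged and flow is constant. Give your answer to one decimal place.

4.0

Flow: 34 L/min ÷ 60 = 0.5667 L/s.
New flow: 68 L/min ÷ 60 = 1.1333 L/s.
PIP = Vt/C + R·V̇ + PEEP (constant-flow equation of motion).
Only the resistive term changes: ΔPIP = R × ΔV̇ = 7.1 × (1.1333 − 0.5667) = 7.1 × 0.5666 = 4.023 cmH2O.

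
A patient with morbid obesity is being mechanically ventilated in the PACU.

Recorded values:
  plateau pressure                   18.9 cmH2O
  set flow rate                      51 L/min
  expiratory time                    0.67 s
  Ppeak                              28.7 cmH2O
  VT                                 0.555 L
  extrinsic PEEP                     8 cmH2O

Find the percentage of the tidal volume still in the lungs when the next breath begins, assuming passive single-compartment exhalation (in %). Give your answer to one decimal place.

Flow: 51 L/min ÷ 60 = 0.85 L/s.
R = (PIP − Pplat)/V̇ = (28.7 − 18.9) / 0.85 = 9.8/0.85 = 11.529 cmH2O·s/L.
C = Vt/(Pplat − PEEP) = 555.0 / (18.9 − 8) = 555.0/10.9 = 50.917 mL/cmH2O.
τ = R × C = 11.529 × 0.05092 L/cmH2O = 0.5871 s.
Fraction remaining at end-expiration = e^(−Te/τ) = e^(−0.67/0.5871) = 0.3194 → 31.94%.

31.9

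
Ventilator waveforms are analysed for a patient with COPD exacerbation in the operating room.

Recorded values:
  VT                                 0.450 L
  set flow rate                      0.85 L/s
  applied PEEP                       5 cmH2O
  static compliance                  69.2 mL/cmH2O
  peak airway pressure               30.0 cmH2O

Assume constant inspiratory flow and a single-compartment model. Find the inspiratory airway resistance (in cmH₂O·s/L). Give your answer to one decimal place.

21.8

Equation of motion (constant flow): PIP = Vt/C + R·V̇ + PEEP.
R·V̇ = PIP − Vt/C − PEEP = 30.0 − 450/69.2 − 5 = 30.0 − 6.503 − 5 = 18.497 cmH2O.
R = 18.497 / 0.85 = 21.761 cmH2O·s/L.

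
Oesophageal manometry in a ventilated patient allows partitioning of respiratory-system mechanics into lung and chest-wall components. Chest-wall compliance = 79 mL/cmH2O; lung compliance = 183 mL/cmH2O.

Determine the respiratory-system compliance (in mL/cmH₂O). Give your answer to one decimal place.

Lung and chest wall are elastances in series: 1/Crs = 1/CL + 1/Ccw.
1/Crs = 1/183 + 1/79 = 0.01812.
Crs = 55.188 mL/cmH2O.

55.2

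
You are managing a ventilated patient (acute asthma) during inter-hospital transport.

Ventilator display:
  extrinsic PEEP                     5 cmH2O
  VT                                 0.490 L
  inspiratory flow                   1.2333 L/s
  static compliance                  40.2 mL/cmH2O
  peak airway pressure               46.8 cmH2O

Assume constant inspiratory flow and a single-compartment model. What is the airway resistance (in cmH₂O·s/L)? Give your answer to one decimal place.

24.0

Equation of motion (constant flow): PIP = Vt/C + R·V̇ + PEEP.
R·V̇ = PIP − Vt/C − PEEP = 46.8 − 490/40.2 − 5 = 46.8 − 12.189 − 5 = 29.611 cmH2O.
R = 29.611 / 1.2333 = 24.01 cmH2O·s/L.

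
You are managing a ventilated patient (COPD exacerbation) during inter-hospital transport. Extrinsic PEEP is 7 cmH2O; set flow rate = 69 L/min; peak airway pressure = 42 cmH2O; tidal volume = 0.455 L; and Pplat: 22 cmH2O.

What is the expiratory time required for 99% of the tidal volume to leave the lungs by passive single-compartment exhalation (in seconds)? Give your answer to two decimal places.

2.43

Flow: 69 L/min ÷ 60 = 1.15 L/s.
R = (PIP − Pplat)/V̇ = (42 − 22) / 1.15 = 20.0/1.15 = 17.391 cmH2O·s/L.
C = Vt/(Pplat − PEEP) = 455.0 / (22 − 7) = 455.0/15.0 = 30.333 mL/cmH2O.
τ = R × C = 17.391 × 0.03033 L/cmH2O = 0.5275 s.
t = −τ·ln(1 − 0.99) = −0.5275·ln(0.01) = 2.429 s.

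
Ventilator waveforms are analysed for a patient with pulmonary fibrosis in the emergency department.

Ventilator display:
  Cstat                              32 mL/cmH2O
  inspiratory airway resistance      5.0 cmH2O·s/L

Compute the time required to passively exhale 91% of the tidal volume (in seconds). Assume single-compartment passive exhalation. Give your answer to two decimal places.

0.39

τ = R × C = 5.0 × 32 mL/cmH2O = 5.0 × 0.032 L/cmH2O = 0.16 s.
Exhaled fraction f = 1 − e^(−t/τ) → t = −τ·ln(1 − f) = −0.16·ln(0.09) = 0.3853 s.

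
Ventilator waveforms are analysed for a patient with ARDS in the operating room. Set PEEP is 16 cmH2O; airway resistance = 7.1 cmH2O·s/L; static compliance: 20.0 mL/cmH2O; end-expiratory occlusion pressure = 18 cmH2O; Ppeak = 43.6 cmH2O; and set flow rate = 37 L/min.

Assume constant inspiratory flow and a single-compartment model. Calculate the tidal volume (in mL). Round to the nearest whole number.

Flow: 37 L/min ÷ 60 = 0.6167 L/s.
Total PEEP = 18 cmH2O (set 16 + intrinsic 2); this is the baseline alveolar pressure.
Equation of motion (constant flow): PIP = Vt/C + R·V̇ + PEEP.
Vt/C = PIP − R·V̇ − PEEP = 43.6 − 4.379 − 18 = 21.221 cmH2O.
Vt = C × 21.221 = 20.0 × 21.221 = 424.42 mL.

424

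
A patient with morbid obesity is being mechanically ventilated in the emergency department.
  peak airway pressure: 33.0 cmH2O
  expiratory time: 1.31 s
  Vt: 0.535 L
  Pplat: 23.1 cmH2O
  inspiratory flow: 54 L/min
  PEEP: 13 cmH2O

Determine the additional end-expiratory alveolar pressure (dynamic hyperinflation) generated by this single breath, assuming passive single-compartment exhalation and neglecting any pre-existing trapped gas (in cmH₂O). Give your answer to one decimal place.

1.1

Flow: 54 L/min ÷ 60 = 0.9 L/s.
R = (PIP − Pplat)/V̇ = (33.0 − 23.1) / 0.9 = 9.9/0.9 = 11.0 cmH2O·s/L.
C = Vt/(Pplat − PEEP) = 535.0 / (23.1 − 13) = 535.0/10.1 = 52.97 mL/cmH2O.
τ = R × C = 11.0 × 0.05297 L/cmH2O = 0.5827 s.
Fraction remaining = e^(−Te/τ) = e^(−1.31/0.5827) = 0.1056; trapped volume = 535.0 × 0.1056 = 56.496 mL.
Additional alveolar pressure from trapping ≈ V_trapped / C = 56.496 / 52.97 = 1.067 cmH2O.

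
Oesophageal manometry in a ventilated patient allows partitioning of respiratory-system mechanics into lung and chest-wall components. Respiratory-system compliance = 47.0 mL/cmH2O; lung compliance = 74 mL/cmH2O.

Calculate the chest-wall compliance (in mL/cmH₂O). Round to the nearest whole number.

1/Ccw = 1/Crs − 1/CL.
1/Ccw = 1/47.0 − 1/74 = 0.007763.
Ccw = 128.82 mL/cmH2O.

129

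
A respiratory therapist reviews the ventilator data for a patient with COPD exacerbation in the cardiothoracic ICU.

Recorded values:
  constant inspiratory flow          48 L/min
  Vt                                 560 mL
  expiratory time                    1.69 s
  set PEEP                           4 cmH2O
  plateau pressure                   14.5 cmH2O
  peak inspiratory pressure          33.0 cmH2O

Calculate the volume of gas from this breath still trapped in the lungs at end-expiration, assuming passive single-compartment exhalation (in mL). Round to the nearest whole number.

Flow: 48 L/min ÷ 60 = 0.8 L/s.
R = (PIP − Pplat)/V̇ = (33.0 − 14.5) / 0.8 = 18.5/0.8 = 23.125 cmH2O·s/L.
C = Vt/(Pplat − PEEP) = 560.0 / (14.5 − 4) = 560.0/10.5 = 53.333 mL/cmH2O.
τ = R × C = 23.125 × 0.05333 L/cmH2O = 1.233 s.
Fraction remaining = e^(−Te/τ) = e^(−1.69/1.233) = 0.2539.
Trapped volume = 560.0 × 0.2539 = 142.18 mL.

142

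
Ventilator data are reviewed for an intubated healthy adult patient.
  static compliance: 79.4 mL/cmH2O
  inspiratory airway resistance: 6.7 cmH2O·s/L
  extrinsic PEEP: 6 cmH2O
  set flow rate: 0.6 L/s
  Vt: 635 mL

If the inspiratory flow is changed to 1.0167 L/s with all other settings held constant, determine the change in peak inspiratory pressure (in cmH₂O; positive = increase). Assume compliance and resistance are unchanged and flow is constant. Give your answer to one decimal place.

PIP = Vt/C + R·V̇ + PEEP (constant-flow equation of motion).
Only the resistive term changes: ΔPIP = R × ΔV̇ = 6.7 × (1.0167 − 0.6) = 6.7 × 0.4167 = 2.792 cmH2O.

2.8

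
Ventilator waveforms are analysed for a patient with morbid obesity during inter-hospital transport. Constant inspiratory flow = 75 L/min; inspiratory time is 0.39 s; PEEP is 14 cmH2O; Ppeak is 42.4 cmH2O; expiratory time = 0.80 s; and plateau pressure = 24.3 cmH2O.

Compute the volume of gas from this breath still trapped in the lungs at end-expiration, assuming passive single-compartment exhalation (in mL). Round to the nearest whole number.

152

Flow: 75 L/min ÷ 60 = 1.25 L/s.
Vt = flow × Ti = 1.25 L/s × 0.39 s × 1000 mL/L = 487.5 mL.
R = (PIP − Pplat)/V̇ = (42.4 − 24.3) / 1.25 = 18.1/1.25 = 14.48 cmH2O·s/L.
C = Vt/(Pplat − PEEP) = 487.5 / (24.3 − 14) = 487.5/10.3 = 47.33 mL/cmH2O.
τ = R × C = 14.48 × 0.04733 L/cmH2O = 0.6853 s.
Fraction remaining = e^(−Te/τ) = e^(−0.80/0.6853) = 0.3112.
Trapped volume = 487.5 × 0.3112 = 151.71 mL.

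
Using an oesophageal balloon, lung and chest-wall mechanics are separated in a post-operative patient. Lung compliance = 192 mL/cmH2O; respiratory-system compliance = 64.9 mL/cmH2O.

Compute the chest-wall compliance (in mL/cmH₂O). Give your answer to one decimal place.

1/Ccw = 1/Crs − 1/CL.
1/Ccw = 1/64.9 − 1/192 = 0.0102.
Ccw = 98.039 mL/cmH2O.

98.0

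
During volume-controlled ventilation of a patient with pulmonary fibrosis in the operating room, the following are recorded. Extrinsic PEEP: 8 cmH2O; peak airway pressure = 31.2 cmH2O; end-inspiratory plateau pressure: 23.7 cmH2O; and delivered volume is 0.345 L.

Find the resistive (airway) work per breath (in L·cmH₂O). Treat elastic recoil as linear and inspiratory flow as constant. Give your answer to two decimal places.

With constant inspiratory flow the resistive pressure is constant at PIP − Pplat = 31.2 − 23.7 = 7.5 cmH2O, so resistive work = 7.5 × 0.345 = 2.588 L·cmH2O.

2.59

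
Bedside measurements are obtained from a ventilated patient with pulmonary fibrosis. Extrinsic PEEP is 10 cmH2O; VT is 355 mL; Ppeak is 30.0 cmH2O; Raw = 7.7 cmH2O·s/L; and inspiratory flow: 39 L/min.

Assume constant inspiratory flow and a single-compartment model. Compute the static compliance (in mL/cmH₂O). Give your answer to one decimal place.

23.7

Flow: 39 L/min ÷ 60 = 0.65 L/s.
Equation of motion (constant flow): PIP = Vt/C + R·V̇ + PEEP.
Vt/C = PIP − R·V̇ − PEEP = 30.0 − 7.7×0.65 − 10 = 30.0 − 5.005 − 10 = 14.995 cmH2O.
C = Vt / 14.995 = 355 / 14.995 = 23.675 mL/cmH2O.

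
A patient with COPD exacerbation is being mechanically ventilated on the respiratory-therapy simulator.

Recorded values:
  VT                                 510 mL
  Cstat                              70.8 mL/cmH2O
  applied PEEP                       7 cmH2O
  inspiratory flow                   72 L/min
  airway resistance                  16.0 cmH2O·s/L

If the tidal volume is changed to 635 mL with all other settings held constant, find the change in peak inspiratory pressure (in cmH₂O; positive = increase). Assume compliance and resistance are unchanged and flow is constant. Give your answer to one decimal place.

1.8

PIP = Vt/C + R·V̇ + PEEP (constant-flow equation of motion).
Only the elastic term changes: ΔPIP = ΔVt / C = (635 − 510) / 70.8 = 1.766 cmH2O.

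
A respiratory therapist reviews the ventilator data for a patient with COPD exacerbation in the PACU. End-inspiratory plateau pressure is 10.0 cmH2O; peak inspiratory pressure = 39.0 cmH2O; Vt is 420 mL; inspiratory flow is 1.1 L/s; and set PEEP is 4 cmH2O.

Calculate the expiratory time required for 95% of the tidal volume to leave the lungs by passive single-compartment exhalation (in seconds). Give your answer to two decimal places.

R = (PIP − Pplat)/V̇ = (39.0 − 10.0) / 1.1 = 29.0/1.1 = 26.364 cmH2O·s/L.
C = Vt/(Pplat − PEEP) = 420.0 / (10.0 − 4) = 420.0/6.0 = 70.0 mL/cmH2O.
τ = R × C = 26.364 × 0.07 L/cmH2O = 1.845 s.
t = −τ·ln(1 − 0.95) = −1.845·ln(0.05) = 5.527 s.

5.53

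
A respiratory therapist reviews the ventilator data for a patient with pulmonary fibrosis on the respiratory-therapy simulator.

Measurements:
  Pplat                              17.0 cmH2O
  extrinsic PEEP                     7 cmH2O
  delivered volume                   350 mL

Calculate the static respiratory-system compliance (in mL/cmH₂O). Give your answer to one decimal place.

35.0

Cstat = Vt / (Pplat − PEEP) = 350 / (17.0 − 7) = 350 / 10.0 = 35.0 mL/cmH2O.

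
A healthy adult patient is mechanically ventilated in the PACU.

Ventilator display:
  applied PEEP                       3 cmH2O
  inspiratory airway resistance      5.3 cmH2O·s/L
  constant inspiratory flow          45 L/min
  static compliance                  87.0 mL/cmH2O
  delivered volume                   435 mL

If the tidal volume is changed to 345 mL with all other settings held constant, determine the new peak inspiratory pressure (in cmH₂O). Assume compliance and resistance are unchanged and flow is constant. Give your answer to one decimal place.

Flow: 45 L/min ÷ 60 = 0.75 L/s.
PIP = Vt/C + R·V̇ + PEEP (constant-flow equation of motion).
Only the elastic term changes: ΔPIP = ΔVt / C = (345 − 435) / 87.0 = -1.034 cmH2O.
Original PIP = 435/87.0 + 5.3×0.75 + 3 = 11.975 cmH2O; new PIP = 11.975 + (-1.034) = 10.941 cmH2O.

10.9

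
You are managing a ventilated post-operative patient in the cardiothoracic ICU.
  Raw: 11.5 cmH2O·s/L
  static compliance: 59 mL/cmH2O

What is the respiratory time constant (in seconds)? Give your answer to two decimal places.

τ = R × C = 11.5 × 59 mL/cmH2O = 11.5 × 0.059 L/cmH2O = 0.6785 s.

0.68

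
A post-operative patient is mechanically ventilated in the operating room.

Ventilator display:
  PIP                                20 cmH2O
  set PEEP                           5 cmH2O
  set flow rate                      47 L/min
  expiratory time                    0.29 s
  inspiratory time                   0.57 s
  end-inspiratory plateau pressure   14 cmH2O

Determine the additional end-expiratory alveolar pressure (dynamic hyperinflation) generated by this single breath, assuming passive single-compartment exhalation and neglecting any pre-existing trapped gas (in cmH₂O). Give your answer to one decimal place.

4.2

Flow: 47 L/min ÷ 60 = 0.7833 L/s.
Vt = flow × Ti = 0.7833 L/s × 0.57 s × 1000 mL/L = 446.48 mL.
R = (PIP − Pplat)/V̇ = (20 − 14) / 0.7833 = 6.0/0.7833 = 7.66 cmH2O·s/L.
C = Vt/(Pplat − PEEP) = 446.48 / (14 − 5) = 446.48/9.0 = 49.609 mL/cmH2O.
τ = R × C = 7.66 × 0.04961 L/cmH2O = 0.38 s.
Fraction remaining = e^(−Te/τ) = e^(−0.29/0.38) = 0.4662; trapped volume = 446.48 × 0.4662 = 208.15 mL.
Additional alveolar pressure from trapping ≈ V_trapped / C = 208.15 / 49.609 = 4.196 cmH2O.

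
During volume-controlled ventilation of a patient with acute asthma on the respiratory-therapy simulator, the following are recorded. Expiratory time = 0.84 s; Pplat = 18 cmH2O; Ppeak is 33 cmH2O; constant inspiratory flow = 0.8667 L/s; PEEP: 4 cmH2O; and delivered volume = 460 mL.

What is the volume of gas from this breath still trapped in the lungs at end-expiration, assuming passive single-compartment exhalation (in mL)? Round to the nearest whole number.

R = (PIP − Pplat)/V̇ = (33 − 18) / 0.8667 = 15.0/0.8667 = 17.307 cmH2O·s/L.
C = Vt/(Pplat − PEEP) = 460.0 / (18 − 4) = 460.0/14.0 = 32.857 mL/cmH2O.
τ = R × C = 17.307 × 0.03286 L/cmH2O = 0.5687 s.
Fraction remaining = e^(−Te/τ) = e^(−0.84/0.5687) = 0.2283.
Trapped volume = 460.0 × 0.2283 = 105.02 mL.

105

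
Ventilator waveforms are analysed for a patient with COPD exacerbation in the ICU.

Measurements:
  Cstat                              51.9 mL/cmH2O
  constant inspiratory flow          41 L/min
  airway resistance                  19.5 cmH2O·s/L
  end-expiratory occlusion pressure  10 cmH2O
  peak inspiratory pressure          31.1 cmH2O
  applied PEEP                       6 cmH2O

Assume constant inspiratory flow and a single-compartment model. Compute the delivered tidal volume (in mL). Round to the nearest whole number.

404

Flow: 41 L/min ÷ 60 = 0.6833 L/s.
Total PEEP = 10 cmH2O (set 6 + intrinsic 4); this is the baseline alveolar pressure.
Equation of motion (constant flow): PIP = Vt/C + R·V̇ + PEEP.
Vt/C = PIP − R·V̇ − PEEP = 31.1 − 13.324 − 10 = 7.776 cmH2O.
Vt = C × 7.776 = 51.9 × 7.776 = 403.57 mL.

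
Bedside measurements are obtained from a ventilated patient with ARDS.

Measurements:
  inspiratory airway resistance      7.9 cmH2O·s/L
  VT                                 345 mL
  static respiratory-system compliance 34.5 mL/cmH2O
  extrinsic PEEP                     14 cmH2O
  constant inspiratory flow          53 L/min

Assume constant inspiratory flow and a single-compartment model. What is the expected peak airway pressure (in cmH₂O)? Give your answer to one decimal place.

31.0

Flow: 53 L/min ÷ 60 = 0.8833 L/s.
Equation of motion (constant flow): PIP = Vt/C + R·V̇ + PEEP.
PIP = 345/34.5 + 7.9×0.8833 + 14 = 10.0 + 6.978 + 14 = 30.978 cmH2O.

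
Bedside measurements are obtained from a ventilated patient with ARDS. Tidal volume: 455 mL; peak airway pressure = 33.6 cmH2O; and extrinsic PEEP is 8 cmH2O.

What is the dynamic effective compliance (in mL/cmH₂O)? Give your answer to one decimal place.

Dynamic compliance = Vt / (PIP − PEEP) = 455 / (33.6 − 8) = 455 / 25.6 = 17.773 mL/cmH2O.

17.8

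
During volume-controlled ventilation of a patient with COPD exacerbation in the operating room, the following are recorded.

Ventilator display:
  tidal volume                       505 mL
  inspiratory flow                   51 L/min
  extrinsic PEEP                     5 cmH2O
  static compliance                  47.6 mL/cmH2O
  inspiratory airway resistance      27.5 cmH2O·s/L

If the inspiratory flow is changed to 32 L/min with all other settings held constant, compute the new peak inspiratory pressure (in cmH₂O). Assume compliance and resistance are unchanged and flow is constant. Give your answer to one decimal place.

Flow: 51 L/min ÷ 60 = 0.85 L/s.
New flow: 32 L/min ÷ 60 = 0.5333 L/s.
PIP = Vt/C + R·V̇ + PEEP (constant-flow equation of motion).
Only the resistive term changes: ΔPIP = R × ΔV̇ = 27.5 × (0.5333 − 0.85) = 27.5 × -0.3167 = -8.709 cmH2O.
Original PIP = 505/47.6 + 27.5×0.85 + 5 = 38.984 cmH2O; new PIP = 38.984 + (-8.709) = 30.275 cmH2O.

30.3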